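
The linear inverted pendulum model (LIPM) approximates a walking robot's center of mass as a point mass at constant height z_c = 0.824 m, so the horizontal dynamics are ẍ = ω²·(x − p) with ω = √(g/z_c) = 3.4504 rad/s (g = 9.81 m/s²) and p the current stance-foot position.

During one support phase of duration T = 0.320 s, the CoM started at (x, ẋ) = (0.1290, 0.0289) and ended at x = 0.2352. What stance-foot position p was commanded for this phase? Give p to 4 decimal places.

p = -0.0119

ωT = 3.4504·0.320 = 1.104128; cosh(ωT) = 1.674046, sinh(ωT) = 1.342547
x(T) = p + (x₀−p)·cosh(ωT) + (ẋ₀/ω)·sinh(ωT) ⇒ p·(1 − cosh) = x(T) − x₀·cosh − (ẋ₀/ω)·sinh
numerator   = 0.2352 − (0.1290)·1.674046 − (0.0289/3.4504)·1.342547 = 0.008003
denominator = 1 − 1.674046 = -0.674046
p = 0.008003 / -0.674046 = -0.0119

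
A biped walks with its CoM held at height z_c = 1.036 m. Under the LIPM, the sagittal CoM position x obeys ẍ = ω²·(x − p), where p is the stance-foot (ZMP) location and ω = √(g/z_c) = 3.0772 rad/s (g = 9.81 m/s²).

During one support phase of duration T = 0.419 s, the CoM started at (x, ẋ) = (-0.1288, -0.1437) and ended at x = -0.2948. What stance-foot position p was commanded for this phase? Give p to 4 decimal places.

p = -0.0368

ωT = 3.0772·0.419 = 1.289347; cosh(ωT) = 1.952933, sinh(ωT) = 1.677482
x(T) = p + (x₀−p)·cosh(ωT) + (ẋ₀/ω)·sinh(ωT) ⇒ p·(1 − cosh) = x(T) − x₀·cosh − (ẋ₀/ω)·sinh
numerator   = -0.2948 − (-0.1288)·1.952933 − (-0.1437/3.0772)·1.677482 = 0.035073
denominator = 1 − 1.952933 = -0.952933
p = 0.035073 / -0.952933 = -0.0368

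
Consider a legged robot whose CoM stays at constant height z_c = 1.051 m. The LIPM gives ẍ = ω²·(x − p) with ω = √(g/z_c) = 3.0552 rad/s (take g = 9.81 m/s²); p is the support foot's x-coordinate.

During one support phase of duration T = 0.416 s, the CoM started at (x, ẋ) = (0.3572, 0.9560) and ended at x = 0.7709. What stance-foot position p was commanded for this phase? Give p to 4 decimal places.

ωT = 3.0552·0.416 = 1.270963; cosh(ωT) = 1.922423, sinh(ωT) = 1.641861
x(T) = p + (x₀−p)·cosh(ωT) + (ẋ₀/ω)·sinh(ωT) ⇒ p·(1 − cosh) = x(T) − x₀·cosh − (ẋ₀/ω)·sinh
numerator   = 0.7709 − (0.3572)·1.922423 − (0.9560/3.0552)·1.641861 = -0.429543
denominator = 1 − 1.922423 = -0.922423
p = -0.429543 / -0.922423 = 0.4657

p = 0.4657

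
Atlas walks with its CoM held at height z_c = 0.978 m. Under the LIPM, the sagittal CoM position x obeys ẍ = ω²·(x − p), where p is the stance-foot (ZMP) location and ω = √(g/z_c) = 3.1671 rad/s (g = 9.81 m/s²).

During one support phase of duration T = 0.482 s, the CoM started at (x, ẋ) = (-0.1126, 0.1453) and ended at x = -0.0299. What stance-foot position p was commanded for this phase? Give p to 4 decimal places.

ωT = 3.1671·0.482 = 1.526542; cosh(ωT) = 2.409761, sinh(ωT) = 2.192475
x(T) = p + (x₀−p)·cosh(ωT) + (ẋ₀/ω)·sinh(ωT) ⇒ p·(1 − cosh) = x(T) − x₀·cosh − (ẋ₀/ω)·sinh
numerator   = -0.0299 − (-0.1126)·2.409761 − (0.1453/3.1671)·2.192475 = 0.140853
denominator = 1 − 2.409761 = -1.409761
p = 0.140853 / -1.409761 = -0.0999

p = -0.0999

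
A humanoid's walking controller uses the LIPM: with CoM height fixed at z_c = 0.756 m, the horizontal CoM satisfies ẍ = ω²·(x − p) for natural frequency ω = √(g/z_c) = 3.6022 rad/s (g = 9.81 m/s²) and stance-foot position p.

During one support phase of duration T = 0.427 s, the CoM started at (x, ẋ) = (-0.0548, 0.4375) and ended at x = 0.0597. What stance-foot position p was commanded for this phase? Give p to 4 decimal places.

p = 0.0533

ωT = 3.6022·0.427 = 1.538139; cosh(ωT) = 2.435350, sinh(ωT) = 2.220570
x(T) = p + (x₀−p)·cosh(ωT) + (ẋ₀/ω)·sinh(ωT) ⇒ p·(1 − cosh) = x(T) − x₀·cosh − (ẋ₀/ω)·sinh
numerator   = 0.0597 − (-0.0548)·2.435350 − (0.4375/3.6022)·2.220570 = -0.076539
denominator = 1 − 2.435350 = -1.435350
p = -0.076539 / -1.435350 = 0.0533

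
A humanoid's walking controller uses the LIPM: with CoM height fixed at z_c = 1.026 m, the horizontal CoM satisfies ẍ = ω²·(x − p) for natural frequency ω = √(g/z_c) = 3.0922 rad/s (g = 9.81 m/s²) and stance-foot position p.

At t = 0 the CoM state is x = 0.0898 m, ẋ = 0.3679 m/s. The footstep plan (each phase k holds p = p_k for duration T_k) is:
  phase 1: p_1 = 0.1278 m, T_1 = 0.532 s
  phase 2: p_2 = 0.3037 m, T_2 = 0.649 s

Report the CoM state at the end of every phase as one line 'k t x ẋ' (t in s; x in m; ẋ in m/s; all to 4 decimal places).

1 0.5320 0.3224 0.6955
2 1.1810 1.1962 2.8456

phase 1: p=0.1278, T=0.532, ωT=1.645050, cosh=2.687137, sinh=2.494134; start (x,ẋ)=(0.089800, 0.367900) → end (x,ẋ)=(0.322433, 0.695528)
phase 2: p=0.3037, T=0.649, ωT=2.006838, cosh=3.787084, sinh=3.652671; start (x,ẋ)=(0.322433, 0.695528) → end (x,ẋ)=(1.196237, 2.845606)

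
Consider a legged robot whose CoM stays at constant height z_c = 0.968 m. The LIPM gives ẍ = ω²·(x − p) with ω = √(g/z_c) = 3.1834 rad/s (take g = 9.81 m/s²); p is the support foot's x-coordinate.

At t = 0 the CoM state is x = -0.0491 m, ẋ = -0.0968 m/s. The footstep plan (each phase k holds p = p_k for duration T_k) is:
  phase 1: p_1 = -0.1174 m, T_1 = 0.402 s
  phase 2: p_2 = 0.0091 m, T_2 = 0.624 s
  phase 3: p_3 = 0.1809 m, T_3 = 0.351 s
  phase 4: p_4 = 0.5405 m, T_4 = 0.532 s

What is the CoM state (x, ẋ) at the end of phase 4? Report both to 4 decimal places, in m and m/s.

x = -1.3135, ẋ = -5.6561

phase 1: p=-0.1174, T=0.402, ωT=1.279727, cosh=1.936885, sinh=1.658772; start (x,ẋ)=(-0.049100, -0.096800) → end (x,ẋ)=(-0.035550, 0.173170)
phase 2: p=0.0091, T=0.624, ωT=1.986442, cosh=3.713366, sinh=3.576183; start (x,ẋ)=(-0.035550, 0.173170) → end (x,ẋ)=(0.037834, 0.134726)
phase 3: p=0.1809, T=0.351, ωT=1.117373, cosh=1.691976, sinh=1.364838; start (x,ẋ)=(0.037834, 0.134726) → end (x,ẋ)=(-0.003402, -0.393643)
phase 4: p=0.5405, T=0.532, ωT=1.693569, cosh=2.811359, sinh=2.627497; start (x,ẋ)=(-0.003402, -0.393643) → end (x,ẋ)=(-1.313508, -5.656076)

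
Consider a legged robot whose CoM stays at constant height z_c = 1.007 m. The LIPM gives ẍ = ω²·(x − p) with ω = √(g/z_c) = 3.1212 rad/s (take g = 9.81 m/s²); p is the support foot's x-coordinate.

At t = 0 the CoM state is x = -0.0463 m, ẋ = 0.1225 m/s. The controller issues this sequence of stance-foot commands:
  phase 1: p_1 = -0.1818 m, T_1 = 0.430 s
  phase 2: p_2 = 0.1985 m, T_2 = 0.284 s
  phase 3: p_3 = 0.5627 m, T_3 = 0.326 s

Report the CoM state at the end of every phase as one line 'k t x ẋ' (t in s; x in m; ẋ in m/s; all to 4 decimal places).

1 0.4300 0.1652 1.0045
2 0.7140 0.4753 1.3208
3 1.0400 0.9349 1.7376

phase 1: p=-0.1818, T=0.430, ωT=1.342116, cosh=2.044213, sinh=1.782920; start (x,ẋ)=(-0.046300, 0.122500) → end (x,ẋ)=(0.165166, 1.004453)
phase 2: p=0.1985, T=0.284, ωT=0.886421, cosh=1.419279, sinh=1.007151; start (x,ẋ)=(0.165166, 1.004453) → end (x,ẋ)=(0.475308, 1.320815)
phase 3: p=0.5627, T=0.326, ωT=1.017511, cosh=1.563897, sinh=1.202404; start (x,ẋ)=(0.475308, 1.320815) → end (x,ẋ)=(0.934855, 1.737641)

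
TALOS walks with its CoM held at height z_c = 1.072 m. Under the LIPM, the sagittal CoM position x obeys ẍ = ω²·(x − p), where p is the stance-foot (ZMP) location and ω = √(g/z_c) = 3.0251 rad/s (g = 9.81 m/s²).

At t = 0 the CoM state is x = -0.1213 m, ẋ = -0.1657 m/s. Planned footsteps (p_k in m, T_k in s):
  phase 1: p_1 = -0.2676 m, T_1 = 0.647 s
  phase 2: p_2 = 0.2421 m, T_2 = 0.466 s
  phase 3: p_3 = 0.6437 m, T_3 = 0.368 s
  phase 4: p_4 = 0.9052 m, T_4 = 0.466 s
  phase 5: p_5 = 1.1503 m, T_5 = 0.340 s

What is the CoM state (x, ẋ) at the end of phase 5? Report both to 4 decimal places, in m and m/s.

phase 1: p=-0.2676, T=0.647, ωT=1.957240, cosh=3.610503, sinh=3.469255; start (x,ẋ)=(-0.121300, -0.165700) → end (x,ẋ)=(0.070588, 0.937135)
phase 2: p=0.2421, T=0.466, ωT=1.409697, cosh=2.169465, sinh=1.925248; start (x,ẋ)=(0.070588, 0.937135) → end (x,ẋ)=(0.466426, 1.034185)
phase 3: p=0.6437, T=0.368, ωT=1.113237, cosh=1.686345, sinh=1.357851; start (x,ẋ)=(0.466426, 1.034185) → end (x,ẋ)=(0.808961, 1.015817)
phase 4: p=0.9052, T=0.466, ωT=1.409697, cosh=2.169465, sinh=1.925248; start (x,ẋ)=(0.808961, 1.015817) → end (x,ẋ)=(1.342904, 1.643278)
phase 5: p=1.1503, T=0.340, ωT=1.028534, cosh=1.577247, sinh=1.219716; start (x,ẋ)=(1.342904, 1.643278) → end (x,ẋ)=(2.116652, 3.302519)

x = 2.1167, ẋ = 3.3025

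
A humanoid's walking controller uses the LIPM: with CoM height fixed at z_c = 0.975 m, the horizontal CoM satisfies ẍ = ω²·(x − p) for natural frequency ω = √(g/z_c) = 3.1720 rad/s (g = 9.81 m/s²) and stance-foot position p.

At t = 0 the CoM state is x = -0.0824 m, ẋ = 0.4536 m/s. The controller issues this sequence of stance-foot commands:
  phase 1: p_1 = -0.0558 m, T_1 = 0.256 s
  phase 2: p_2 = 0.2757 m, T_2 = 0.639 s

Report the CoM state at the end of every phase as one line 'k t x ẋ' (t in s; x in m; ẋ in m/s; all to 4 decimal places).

phase 1: p=-0.0558, T=0.256, ωT=0.812032, cosh=1.348218, sinh=0.904263; start (x,ẋ)=(-0.082400, 0.453600) → end (x,ẋ)=(0.037648, 0.535254)
phase 2: p=0.2757, T=0.639, ωT=2.026908, cosh=3.861161, sinh=3.729419; start (x,ẋ)=(0.037648, 0.535254) → end (x,ẋ)=(-0.014142, -0.749384)

1 0.2560 0.0376 0.5353
2 0.8950 -0.0141 -0.7494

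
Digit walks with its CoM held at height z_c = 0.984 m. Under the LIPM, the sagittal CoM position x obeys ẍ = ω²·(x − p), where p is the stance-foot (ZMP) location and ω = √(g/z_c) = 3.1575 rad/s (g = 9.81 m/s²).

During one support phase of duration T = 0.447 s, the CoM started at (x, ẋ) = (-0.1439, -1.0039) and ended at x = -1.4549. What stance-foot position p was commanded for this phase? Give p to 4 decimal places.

p = 0.4510

ωT = 3.1575·0.447 = 1.411403; cosh(ωT) = 2.172753, sinh(ωT) = 1.928951
x(T) = p + (x₀−p)·cosh(ωT) + (ẋ₀/ω)·sinh(ωT) ⇒ p·(1 − cosh) = x(T) − x₀·cosh − (ẋ₀/ω)·sinh
numerator   = -1.4549 − (-0.1439)·2.172753 − (-1.0039/3.1575)·1.928951 = -0.528947
denominator = 1 − 2.172753 = -1.172753
p = -0.528947 / -1.172753 = 0.4510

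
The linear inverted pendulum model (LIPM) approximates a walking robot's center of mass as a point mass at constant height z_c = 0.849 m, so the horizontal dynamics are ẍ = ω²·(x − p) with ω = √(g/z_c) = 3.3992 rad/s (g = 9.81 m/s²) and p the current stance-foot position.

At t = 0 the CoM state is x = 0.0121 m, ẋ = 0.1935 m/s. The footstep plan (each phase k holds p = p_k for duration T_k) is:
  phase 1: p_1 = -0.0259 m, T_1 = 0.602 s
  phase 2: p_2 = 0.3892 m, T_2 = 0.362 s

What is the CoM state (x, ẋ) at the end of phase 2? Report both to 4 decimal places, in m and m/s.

x = 0.8751, ẋ = 2.0664

phase 1: p=-0.0259, T=0.602, ωT=2.046318, cosh=3.934283, sinh=3.805073; start (x,ẋ)=(0.012100, 0.193500) → end (x,ẋ)=(0.340207, 1.252783)
phase 2: p=0.3892, T=0.362, ωT=1.230510, cosh=1.857560, sinh=1.565416; start (x,ẋ)=(0.340207, 1.252783) → end (x,ẋ)=(0.875131, 2.066421)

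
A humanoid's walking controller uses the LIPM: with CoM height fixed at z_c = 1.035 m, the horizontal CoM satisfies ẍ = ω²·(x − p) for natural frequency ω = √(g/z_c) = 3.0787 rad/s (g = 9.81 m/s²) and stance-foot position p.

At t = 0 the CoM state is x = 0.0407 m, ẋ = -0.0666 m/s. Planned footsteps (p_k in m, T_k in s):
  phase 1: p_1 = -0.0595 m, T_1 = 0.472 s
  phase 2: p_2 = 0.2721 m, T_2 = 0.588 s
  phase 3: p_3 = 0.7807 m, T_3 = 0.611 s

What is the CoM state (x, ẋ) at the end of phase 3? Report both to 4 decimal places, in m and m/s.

phase 1: p=-0.0595, T=0.472, ωT=1.453146, cosh=2.255191, sinh=2.021358; start (x,ẋ)=(0.040700, -0.066600) → end (x,ẋ)=(0.122743, 0.473364)
phase 2: p=0.2721, T=0.588, ωT=1.810276, cosh=3.137870, sinh=2.974261; start (x,ẋ)=(0.122743, 0.473364) → end (x,ẋ)=(0.260744, 0.117716)
phase 3: p=0.7807, T=0.611, ωT=1.881086, cosh=3.356524, sinh=3.204100; start (x,ẋ)=(0.260744, 0.117716) → end (x,ẋ)=(-0.842034, -4.733970)

x = -0.8420, ẋ = -4.7340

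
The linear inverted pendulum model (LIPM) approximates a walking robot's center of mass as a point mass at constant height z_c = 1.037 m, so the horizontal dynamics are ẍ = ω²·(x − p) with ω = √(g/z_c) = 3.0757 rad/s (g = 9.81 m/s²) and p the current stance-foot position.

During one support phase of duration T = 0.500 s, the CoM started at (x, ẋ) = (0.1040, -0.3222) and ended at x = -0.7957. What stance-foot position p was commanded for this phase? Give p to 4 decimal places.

p = 0.5690

ωT = 3.0757·0.500 = 1.537850; cosh(ωT) = 2.434707, sinh(ωT) = 2.219865
x(T) = p + (x₀−p)·cosh(ωT) + (ẋ₀/ω)·sinh(ωT) ⇒ p·(1 − cosh) = x(T) − x₀·cosh − (ẋ₀/ω)·sinh
numerator   = -0.7957 − (0.1040)·2.434707 − (-0.3222/3.0757)·2.219865 = -0.816364
denominator = 1 − 2.434707 = -1.434707
p = -0.816364 / -1.434707 = 0.5690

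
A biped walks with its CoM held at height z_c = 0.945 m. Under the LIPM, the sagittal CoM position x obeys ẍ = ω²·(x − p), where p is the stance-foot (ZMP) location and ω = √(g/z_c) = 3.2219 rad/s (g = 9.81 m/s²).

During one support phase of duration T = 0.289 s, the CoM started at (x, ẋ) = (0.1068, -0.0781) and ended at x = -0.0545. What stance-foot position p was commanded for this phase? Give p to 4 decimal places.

ωT = 3.2219·0.289 = 0.931129; cosh(ωT) = 1.465740, sinh(ωT) = 1.071632
x(T) = p + (x₀−p)·cosh(ωT) + (ẋ₀/ω)·sinh(ωT) ⇒ p·(1 − cosh) = x(T) − x₀·cosh − (ẋ₀/ω)·sinh
numerator   = -0.0545 − (0.1068)·1.465740 − (-0.0781/3.2219)·1.071632 = -0.185064
denominator = 1 − 1.465740 = -0.465740
p = -0.185064 / -0.465740 = 0.3974

p = 0.3974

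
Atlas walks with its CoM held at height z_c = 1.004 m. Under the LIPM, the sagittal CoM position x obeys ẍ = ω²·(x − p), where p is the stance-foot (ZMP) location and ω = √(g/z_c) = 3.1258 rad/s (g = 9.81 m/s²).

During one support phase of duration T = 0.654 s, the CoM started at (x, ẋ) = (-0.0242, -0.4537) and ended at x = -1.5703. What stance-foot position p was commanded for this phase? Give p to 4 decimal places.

ωT = 3.1258·0.654 = 2.044273; cosh(ωT) = 3.926509, sinh(ωT) = 3.797034
x(T) = p + (x₀−p)·cosh(ωT) + (ẋ₀/ω)·sinh(ωT) ⇒ p·(1 − cosh) = x(T) − x₀·cosh − (ẋ₀/ω)·sinh
numerator   = -1.5703 − (-0.0242)·3.926509 − (-0.4537/3.1258)·3.797034 = -0.924151
denominator = 1 − 3.926509 = -2.926509
p = -0.924151 / -2.926509 = 0.3158

p = 0.3158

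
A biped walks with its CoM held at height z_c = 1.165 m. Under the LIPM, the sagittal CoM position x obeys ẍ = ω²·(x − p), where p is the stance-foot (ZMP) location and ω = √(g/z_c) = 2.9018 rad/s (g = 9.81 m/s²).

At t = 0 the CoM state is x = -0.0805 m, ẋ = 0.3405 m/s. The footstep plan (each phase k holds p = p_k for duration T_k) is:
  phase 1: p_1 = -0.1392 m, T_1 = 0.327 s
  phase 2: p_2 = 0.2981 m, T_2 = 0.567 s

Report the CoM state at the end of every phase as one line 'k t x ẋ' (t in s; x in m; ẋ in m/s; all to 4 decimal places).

phase 1: p=-0.1392, T=0.327, ωT=0.948889, cosh=1.485004, sinh=1.097833; start (x,ẋ)=(-0.080500, 0.340500) → end (x,ẋ)=(0.076791, 0.692644)
phase 2: p=0.2981, T=0.567, ωT=1.645321, cosh=2.687811, sinh=2.494860; start (x,ẋ)=(0.076791, 0.692644) → end (x,ẋ)=(0.298772, 0.259508)

1 0.3270 0.0768 0.6926
2 0.8940 0.2988 0.2595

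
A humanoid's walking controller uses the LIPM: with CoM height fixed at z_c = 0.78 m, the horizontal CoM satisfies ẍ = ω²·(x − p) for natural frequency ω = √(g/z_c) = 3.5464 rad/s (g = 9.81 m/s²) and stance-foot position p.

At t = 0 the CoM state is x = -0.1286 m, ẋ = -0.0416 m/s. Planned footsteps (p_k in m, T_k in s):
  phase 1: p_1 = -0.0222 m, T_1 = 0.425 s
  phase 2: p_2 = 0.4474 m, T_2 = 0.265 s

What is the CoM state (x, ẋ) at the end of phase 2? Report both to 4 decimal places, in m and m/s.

x = -0.9318, ẋ = -4.2115

phase 1: p=-0.0222, T=0.425, ωT=1.507220, cosh=2.367844, sinh=2.146319; start (x,ẋ)=(-0.128600, -0.041600) → end (x,ẋ)=(-0.299315, -0.908388)
phase 2: p=0.4474, T=0.265, ωT=0.939796, cosh=1.475083, sinh=1.084376; start (x,ẋ)=(-0.299315, -0.908388) → end (x,ẋ)=(-0.931824, -4.211540)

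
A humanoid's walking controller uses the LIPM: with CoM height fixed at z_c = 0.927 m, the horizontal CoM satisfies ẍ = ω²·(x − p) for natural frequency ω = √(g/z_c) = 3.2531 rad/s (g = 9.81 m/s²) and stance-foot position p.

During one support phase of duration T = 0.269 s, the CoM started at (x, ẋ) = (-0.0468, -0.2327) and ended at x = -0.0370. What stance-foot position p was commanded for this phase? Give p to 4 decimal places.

ωT = 3.2531·0.269 = 0.875084; cosh(ωT) = 1.407952, sinh(ωT) = 0.991125
x(T) = p + (x₀−p)·cosh(ωT) + (ẋ₀/ω)·sinh(ωT) ⇒ p·(1 − cosh) = x(T) − x₀·cosh − (ẋ₀/ω)·sinh
numerator   = -0.0370 − (-0.0468)·1.407952 − (-0.2327/3.2531)·0.991125 = 0.099789
denominator = 1 − 1.407952 = -0.407952
p = 0.099789 / -0.407952 = -0.2446

p = -0.2446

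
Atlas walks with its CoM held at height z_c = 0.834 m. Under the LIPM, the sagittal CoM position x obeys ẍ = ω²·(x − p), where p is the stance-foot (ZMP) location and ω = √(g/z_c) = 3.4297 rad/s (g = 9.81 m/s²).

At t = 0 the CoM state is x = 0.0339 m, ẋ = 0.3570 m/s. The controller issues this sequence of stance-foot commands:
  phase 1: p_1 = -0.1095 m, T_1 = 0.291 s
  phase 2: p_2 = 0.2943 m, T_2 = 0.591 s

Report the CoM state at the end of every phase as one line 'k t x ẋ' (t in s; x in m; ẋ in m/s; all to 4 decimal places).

1 0.2910 0.2335 1.1266
2 0.8820 1.2845 3.5718

phase 1: p=-0.1095, T=0.291, ωT=0.998043, cosh=1.540783, sinh=1.172183; start (x,ẋ)=(0.033900, 0.357000) → end (x,ẋ)=(0.233462, 1.126562)
phase 2: p=0.2943, T=0.591, ωT=2.026953, cosh=3.861328, sinh=3.729591; start (x,ẋ)=(0.233462, 1.126562) → end (x,ẋ)=(1.284451, 3.571818)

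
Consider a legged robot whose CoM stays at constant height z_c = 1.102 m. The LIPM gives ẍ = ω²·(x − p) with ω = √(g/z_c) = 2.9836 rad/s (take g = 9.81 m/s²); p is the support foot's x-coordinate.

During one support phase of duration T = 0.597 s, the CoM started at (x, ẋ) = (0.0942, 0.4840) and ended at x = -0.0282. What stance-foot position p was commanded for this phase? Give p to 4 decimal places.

ωT = 2.9836·0.597 = 1.781209; cosh(ωT) = 3.052733, sinh(ωT) = 2.884298
x(T) = p + (x₀−p)·cosh(ωT) + (ẋ₀/ω)·sinh(ωT) ⇒ p·(1 − cosh) = x(T) − x₀·cosh − (ẋ₀/ω)·sinh
numerator   = -0.0282 − (0.0942)·3.052733 − (0.4840/2.9836)·2.884298 = -0.783659
denominator = 1 − 3.052733 = -2.052733
p = -0.783659 / -2.052733 = 0.3818

p = 0.3818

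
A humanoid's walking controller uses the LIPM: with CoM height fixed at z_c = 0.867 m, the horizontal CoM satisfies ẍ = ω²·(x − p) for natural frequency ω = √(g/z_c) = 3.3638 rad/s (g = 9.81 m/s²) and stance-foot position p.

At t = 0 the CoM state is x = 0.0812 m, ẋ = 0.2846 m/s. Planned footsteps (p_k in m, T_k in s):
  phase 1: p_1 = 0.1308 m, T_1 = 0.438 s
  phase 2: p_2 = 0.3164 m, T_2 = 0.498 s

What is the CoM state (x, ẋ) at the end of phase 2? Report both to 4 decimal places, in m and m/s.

phase 1: p=0.1308, T=0.438, ωT=1.473344, cosh=2.296481, sinh=2.067324; start (x,ẋ)=(0.081200, 0.284600) → end (x,ẋ)=(0.191804, 0.308657)
phase 2: p=0.3164, T=0.498, ωT=1.675172, cosh=2.763496, sinh=2.576220; start (x,ẋ)=(0.191804, 0.308657) → end (x,ẋ)=(0.208469, -0.226763)

x = 0.2085, ẋ = -0.2268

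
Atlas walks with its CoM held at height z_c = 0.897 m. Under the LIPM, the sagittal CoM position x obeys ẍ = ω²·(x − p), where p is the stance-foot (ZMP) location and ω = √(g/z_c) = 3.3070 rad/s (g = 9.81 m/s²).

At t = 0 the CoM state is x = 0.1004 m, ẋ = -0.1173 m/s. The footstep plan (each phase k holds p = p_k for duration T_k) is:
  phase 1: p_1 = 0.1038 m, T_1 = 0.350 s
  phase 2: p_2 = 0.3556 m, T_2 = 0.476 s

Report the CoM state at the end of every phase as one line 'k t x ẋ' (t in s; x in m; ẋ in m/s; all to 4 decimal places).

phase 1: p=0.1038, T=0.350, ωT=1.157450, cosh=1.748048, sinh=1.433761; start (x,ẋ)=(0.100400, -0.117300) → end (x,ẋ)=(0.047001, -0.221167)
phase 2: p=0.3556, T=0.476, ωT=1.574132, cosh=2.516869, sinh=2.309682; start (x,ẋ)=(0.047001, -0.221167) → end (x,ẋ)=(-0.575572, -2.913765)

1 0.3500 0.0470 -0.2212
2 0.8260 -0.5756 -2.9138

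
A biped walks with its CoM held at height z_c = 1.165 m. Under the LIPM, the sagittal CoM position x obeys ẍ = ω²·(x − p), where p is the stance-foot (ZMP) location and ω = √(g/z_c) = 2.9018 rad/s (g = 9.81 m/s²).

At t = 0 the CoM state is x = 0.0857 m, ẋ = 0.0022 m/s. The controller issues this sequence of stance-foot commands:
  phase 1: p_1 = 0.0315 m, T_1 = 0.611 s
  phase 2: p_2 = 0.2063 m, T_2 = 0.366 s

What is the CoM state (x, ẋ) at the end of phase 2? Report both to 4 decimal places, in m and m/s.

x = 0.3929, ẋ = 0.7077

phase 1: p=0.0315, T=0.611, ωT=1.773000, cosh=3.029157, sinh=2.859334; start (x,ẋ)=(0.085700, 0.002200) → end (x,ẋ)=(0.197848, 0.456373)
phase 2: p=0.2063, T=0.366, ωT=1.062059, cosh=1.619031, sinh=1.273288; start (x,ẋ)=(0.197848, 0.456373) → end (x,ẋ)=(0.392869, 0.707654)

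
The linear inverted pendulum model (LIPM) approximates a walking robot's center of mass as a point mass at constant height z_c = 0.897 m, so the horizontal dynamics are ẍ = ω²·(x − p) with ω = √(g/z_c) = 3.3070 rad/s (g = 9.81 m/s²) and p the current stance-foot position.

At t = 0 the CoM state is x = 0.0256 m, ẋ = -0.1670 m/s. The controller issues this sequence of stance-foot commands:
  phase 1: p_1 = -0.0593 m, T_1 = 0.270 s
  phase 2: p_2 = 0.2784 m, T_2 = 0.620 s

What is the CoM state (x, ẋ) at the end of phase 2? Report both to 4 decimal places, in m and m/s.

x = -0.7254, ẋ = -3.1995

phase 1: p=-0.0593, T=0.270, ωT=0.892890, cosh=1.425824, sinh=1.016353; start (x,ẋ)=(0.025600, -0.167000) → end (x,ẋ)=(0.010428, 0.047243)
phase 2: p=0.2784, T=0.620, ωT=2.050340, cosh=3.949617, sinh=3.820926; start (x,ẋ)=(0.010428, 0.047243) → end (x,ẋ)=(-0.725403, -3.199453)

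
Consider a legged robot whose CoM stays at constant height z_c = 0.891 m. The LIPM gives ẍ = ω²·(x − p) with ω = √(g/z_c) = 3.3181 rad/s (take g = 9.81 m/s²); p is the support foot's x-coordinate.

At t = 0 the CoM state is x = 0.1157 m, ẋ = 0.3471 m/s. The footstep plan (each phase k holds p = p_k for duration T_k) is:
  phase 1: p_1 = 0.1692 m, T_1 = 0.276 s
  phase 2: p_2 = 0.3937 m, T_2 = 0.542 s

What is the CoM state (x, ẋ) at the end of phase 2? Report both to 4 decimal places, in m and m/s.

x = 0.0776, ẋ = -0.8909

phase 1: p=0.1692, T=0.276, ωT=0.915796, cosh=1.449480, sinh=1.049282; start (x,ẋ)=(0.115700, 0.347100) → end (x,ẋ)=(0.201416, 0.316848)
phase 2: p=0.3937, T=0.542, ωT=1.798410, cosh=3.102800, sinh=2.937238; start (x,ẋ)=(0.201416, 0.316848) → end (x,ẋ)=(0.077561, -0.890892)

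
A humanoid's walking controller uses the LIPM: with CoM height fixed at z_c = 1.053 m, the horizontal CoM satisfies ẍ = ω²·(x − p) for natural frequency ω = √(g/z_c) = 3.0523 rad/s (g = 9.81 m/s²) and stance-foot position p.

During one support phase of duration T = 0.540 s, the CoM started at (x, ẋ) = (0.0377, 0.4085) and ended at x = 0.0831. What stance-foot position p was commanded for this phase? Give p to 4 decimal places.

ωT = 3.0523·0.540 = 1.648242; cosh(ωT) = 2.695111, sinh(ωT) = 2.502723
x(T) = p + (x₀−p)·cosh(ωT) + (ẋ₀/ω)·sinh(ωT) ⇒ p·(1 − cosh) = x(T) − x₀·cosh − (ẋ₀/ω)·sinh
numerator   = 0.0831 − (0.0377)·2.695111 − (0.4085/3.0523)·2.502723 = -0.353454
denominator = 1 − 2.695111 = -1.695111
p = -0.353454 / -1.695111 = 0.2085

p = 0.2085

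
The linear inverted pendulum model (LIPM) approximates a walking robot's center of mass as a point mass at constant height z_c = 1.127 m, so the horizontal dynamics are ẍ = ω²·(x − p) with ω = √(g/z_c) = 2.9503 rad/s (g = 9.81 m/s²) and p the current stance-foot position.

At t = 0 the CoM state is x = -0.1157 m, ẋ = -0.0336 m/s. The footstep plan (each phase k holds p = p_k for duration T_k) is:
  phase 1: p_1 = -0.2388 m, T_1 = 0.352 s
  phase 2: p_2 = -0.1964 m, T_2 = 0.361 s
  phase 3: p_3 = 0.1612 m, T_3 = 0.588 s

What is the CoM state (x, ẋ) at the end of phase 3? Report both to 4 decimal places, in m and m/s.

phase 1: p=-0.2388, T=0.352, ωT=1.038506, cosh=1.589488, sinh=1.235504; start (x,ẋ)=(-0.115700, -0.033600) → end (x,ẋ)=(-0.057205, 0.395306)
phase 2: p=-0.1964, T=0.361, ωT=1.065058, cosh=1.622858, sinh=1.278150; start (x,ẋ)=(-0.057205, 0.395306) → end (x,ẋ)=(0.200751, 1.166420)
phase 3: p=0.1612, T=0.588, ωT=1.734776, cosh=2.922050, sinh=2.745610; start (x,ẋ)=(0.200751, 1.166420) → end (x,ẋ)=(1.362266, 3.728720)

x = 1.3623, ẋ = 3.7287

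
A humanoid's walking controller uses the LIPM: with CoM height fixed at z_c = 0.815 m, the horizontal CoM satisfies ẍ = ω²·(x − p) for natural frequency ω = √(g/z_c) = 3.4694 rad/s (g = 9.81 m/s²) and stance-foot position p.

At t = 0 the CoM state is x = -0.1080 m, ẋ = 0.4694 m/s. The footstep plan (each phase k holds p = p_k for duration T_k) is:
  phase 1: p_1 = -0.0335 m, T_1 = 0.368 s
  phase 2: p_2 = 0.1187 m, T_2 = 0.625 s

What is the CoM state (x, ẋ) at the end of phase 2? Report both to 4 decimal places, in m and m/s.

x = 0.3941, ẋ = 1.0392

phase 1: p=-0.0335, T=0.368, ωT=1.276739, cosh=1.931938, sinh=1.652993; start (x,ẋ)=(-0.108000, 0.469400) → end (x,ẋ)=(0.046216, 0.479602)
phase 2: p=0.1187, T=0.625, ωT=2.168375, cosh=4.429213, sinh=4.314850; start (x,ẋ)=(0.046216, 0.479602) → end (x,ẋ)=(0.394128, 1.039177)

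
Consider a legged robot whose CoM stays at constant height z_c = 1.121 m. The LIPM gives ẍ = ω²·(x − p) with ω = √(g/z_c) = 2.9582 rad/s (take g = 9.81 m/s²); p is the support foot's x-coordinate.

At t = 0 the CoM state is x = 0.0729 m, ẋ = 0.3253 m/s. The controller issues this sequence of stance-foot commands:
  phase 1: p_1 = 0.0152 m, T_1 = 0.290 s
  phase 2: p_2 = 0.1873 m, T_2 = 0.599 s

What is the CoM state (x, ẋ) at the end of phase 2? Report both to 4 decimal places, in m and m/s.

x = 0.8275, ẋ = 1.9915

phase 1: p=0.0152, T=0.290, ωT=0.857878, cosh=1.391106, sinh=0.967045; start (x,ẋ)=(0.072900, 0.325300) → end (x,ẋ)=(0.201808, 0.617590)
phase 2: p=0.1873, T=0.599, ωT=1.771962, cosh=3.026191, sinh=2.856191; start (x,ẋ)=(0.201808, 0.617590) → end (x,ẋ)=(0.827499, 1.991530)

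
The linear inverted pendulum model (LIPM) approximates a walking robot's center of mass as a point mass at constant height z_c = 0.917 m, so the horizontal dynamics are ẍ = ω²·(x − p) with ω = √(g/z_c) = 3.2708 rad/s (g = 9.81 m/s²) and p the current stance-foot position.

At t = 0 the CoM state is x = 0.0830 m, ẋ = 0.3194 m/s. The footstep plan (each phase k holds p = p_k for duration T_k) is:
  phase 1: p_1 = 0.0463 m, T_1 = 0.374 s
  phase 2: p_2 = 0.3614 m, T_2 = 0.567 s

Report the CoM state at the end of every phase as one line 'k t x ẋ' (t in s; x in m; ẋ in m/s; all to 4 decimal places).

phase 1: p=0.0463, T=0.374, ωT=1.223279, cosh=1.846288, sinh=1.552025; start (x,ẋ)=(0.083000, 0.319400) → end (x,ẋ)=(0.265617, 0.776007)
phase 2: p=0.3614, T=0.567, ωT=1.854544, cosh=3.272653, sinh=3.116129; start (x,ẋ)=(0.265617, 0.776007) → end (x,ẋ)=(0.787246, 1.563359)

1 0.3740 0.2656 0.7760
2 0.9410 0.7872 1.5634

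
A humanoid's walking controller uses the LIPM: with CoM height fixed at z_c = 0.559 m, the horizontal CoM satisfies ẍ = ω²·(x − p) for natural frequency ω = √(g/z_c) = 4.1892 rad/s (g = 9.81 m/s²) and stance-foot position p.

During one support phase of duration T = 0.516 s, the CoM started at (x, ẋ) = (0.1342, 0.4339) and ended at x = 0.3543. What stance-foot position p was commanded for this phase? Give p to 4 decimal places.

ωT = 4.1892·0.516 = 2.161627; cosh(ωT) = 4.400198, sinh(ωT) = 4.285061
x(T) = p + (x₀−p)·cosh(ωT) + (ẋ₀/ω)·sinh(ωT) ⇒ p·(1 − cosh) = x(T) − x₀·cosh − (ẋ₀/ω)·sinh
numerator   = 0.3543 − (0.1342)·4.400198 − (0.4339/4.1892)·4.285061 = -0.680035
denominator = 1 − 4.400198 = -3.400198
p = -0.680035 / -3.400198 = 0.2000

p = 0.2000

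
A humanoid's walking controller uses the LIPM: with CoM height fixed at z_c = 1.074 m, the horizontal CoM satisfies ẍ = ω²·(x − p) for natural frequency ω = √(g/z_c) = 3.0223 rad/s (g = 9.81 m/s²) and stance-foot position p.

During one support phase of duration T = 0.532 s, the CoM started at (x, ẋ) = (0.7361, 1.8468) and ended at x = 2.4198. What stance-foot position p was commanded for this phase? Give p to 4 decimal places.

p = 0.5985

ωT = 3.0223·0.532 = 1.607864; cosh(ωT) = 2.596225, sinh(ωT) = 2.395910
x(T) = p + (x₀−p)·cosh(ωT) + (ẋ₀/ω)·sinh(ωT) ⇒ p·(1 − cosh) = x(T) − x₀·cosh − (ẋ₀/ω)·sinh
numerator   = 2.4198 − (0.7361)·2.596225 − (1.8468/3.0223)·2.395910 = -0.955320
denominator = 1 − 2.596225 = -1.596225
p = -0.955320 / -1.596225 = 0.5985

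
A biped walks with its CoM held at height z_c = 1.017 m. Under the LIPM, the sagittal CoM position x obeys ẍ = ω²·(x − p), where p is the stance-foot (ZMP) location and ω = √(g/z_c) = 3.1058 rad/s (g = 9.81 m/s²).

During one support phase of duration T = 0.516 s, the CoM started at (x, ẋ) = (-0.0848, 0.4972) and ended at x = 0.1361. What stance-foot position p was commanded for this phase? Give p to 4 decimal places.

p = 0.0165

ωT = 3.1058·0.516 = 1.602593; cosh(ωT) = 2.583633, sinh(ωT) = 2.382259
x(T) = p + (x₀−p)·cosh(ωT) + (ẋ₀/ω)·sinh(ωT) ⇒ p·(1 − cosh) = x(T) − x₀·cosh − (ẋ₀/ω)·sinh
numerator   = 0.1361 − (-0.0848)·2.583633 − (0.4972/3.1058)·2.382259 = -0.026178
denominator = 1 − 2.583633 = -1.583633
p = -0.026178 / -1.583633 = 0.0165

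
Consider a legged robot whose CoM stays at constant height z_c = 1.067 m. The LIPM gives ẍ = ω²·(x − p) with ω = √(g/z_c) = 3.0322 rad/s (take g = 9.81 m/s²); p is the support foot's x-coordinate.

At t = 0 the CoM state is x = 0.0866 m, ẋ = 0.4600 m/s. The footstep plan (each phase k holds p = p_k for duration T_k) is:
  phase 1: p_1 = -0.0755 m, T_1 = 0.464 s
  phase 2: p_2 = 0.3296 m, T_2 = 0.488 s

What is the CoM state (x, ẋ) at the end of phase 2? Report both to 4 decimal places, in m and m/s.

phase 1: p=-0.0755, T=0.464, ωT=1.406941, cosh=2.164168, sinh=1.919276; start (x,ẋ)=(0.086600, 0.460000) → end (x,ẋ)=(0.566475, 1.938879)
phase 2: p=0.3296, T=0.488, ωT=1.479714, cosh=2.309695, sinh=2.081992; start (x,ẋ)=(0.566475, 1.938879) → end (x,ẋ)=(2.207998, 5.973619)

x = 2.2080, ẋ = 5.9736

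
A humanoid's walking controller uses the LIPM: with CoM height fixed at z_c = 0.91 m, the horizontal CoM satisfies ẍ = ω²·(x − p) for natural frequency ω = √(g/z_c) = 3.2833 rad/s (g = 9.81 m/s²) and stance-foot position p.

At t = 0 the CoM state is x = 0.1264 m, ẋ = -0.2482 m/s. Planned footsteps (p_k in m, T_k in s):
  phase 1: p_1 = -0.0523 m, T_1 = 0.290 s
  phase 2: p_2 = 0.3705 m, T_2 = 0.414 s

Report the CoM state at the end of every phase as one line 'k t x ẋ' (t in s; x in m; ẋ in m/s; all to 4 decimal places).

phase 1: p=-0.0523, T=0.290, ωT=0.952157, cosh=1.488600, sinh=1.102693; start (x,ẋ)=(0.126400, -0.248200) → end (x,ẋ)=(0.130355, 0.277508)
phase 2: p=0.3705, T=0.414, ωT=1.359286, cosh=2.075129, sinh=1.818285; start (x,ẋ)=(0.130355, 0.277508) → end (x,ẋ)=(0.025852, -0.857794)

1 0.2900 0.1304 0.2775
2 0.7040 0.0259 -0.8578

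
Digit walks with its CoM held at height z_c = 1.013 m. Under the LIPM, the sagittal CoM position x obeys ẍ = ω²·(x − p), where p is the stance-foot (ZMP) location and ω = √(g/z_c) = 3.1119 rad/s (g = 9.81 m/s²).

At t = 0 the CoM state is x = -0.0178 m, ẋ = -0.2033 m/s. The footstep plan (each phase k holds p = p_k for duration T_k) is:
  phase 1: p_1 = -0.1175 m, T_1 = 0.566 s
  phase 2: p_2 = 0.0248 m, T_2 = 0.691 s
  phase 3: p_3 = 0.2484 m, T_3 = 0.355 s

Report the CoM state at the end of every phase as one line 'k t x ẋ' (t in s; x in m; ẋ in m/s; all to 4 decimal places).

1 0.5660 -0.0033 0.2671
2 1.2570 0.2661 0.7922
3 1.6120 0.6201 1.4008

phase 1: p=-0.1175, T=0.566, ωT=1.761335, cosh=2.996010, sinh=2.824195; start (x,ẋ)=(-0.017800, -0.203300) → end (x,ẋ)=(-0.003302, 0.267136)
phase 2: p=0.0248, T=0.691, ωT=2.150323, cosh=4.352039, sinh=4.235592; start (x,ẋ)=(-0.003302, 0.267136) → end (x,ẋ)=(0.266096, 0.792179)
phase 3: p=0.2484, T=0.355, ωT=1.104724, cosh=1.674847, sinh=1.343545; start (x,ẋ)=(0.266096, 0.792179) → end (x,ẋ)=(0.620057, 1.400765)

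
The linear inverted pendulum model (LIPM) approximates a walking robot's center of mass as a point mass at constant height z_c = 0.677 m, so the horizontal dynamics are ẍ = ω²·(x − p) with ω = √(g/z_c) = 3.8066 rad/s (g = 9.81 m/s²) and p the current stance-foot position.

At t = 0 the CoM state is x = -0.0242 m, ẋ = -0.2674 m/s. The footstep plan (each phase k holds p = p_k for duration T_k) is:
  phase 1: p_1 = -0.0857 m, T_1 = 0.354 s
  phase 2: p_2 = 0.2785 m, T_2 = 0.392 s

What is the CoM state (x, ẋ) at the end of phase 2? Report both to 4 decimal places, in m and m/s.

x = -0.6432, ẋ = -3.2261

phase 1: p=-0.0857, T=0.354, ωT=1.347536, cosh=2.053907, sinh=1.794027; start (x,ẋ)=(-0.024200, -0.267400) → end (x,ẋ)=(-0.085409, -0.129222)
phase 2: p=0.2785, T=0.392, ωT=1.492187, cosh=2.335846, sinh=2.110965; start (x,ẋ)=(-0.085409, -0.129222) → end (x,ẋ)=(-0.643195, -3.226068)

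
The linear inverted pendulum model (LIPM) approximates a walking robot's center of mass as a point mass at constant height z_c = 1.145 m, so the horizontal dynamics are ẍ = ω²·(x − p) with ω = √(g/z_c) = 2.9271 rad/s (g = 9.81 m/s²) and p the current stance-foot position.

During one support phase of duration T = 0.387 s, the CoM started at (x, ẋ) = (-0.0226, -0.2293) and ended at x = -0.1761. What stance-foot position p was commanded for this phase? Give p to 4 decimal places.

p = 0.0398

ωT = 2.9271·0.387 = 1.132788; cosh(ωT) = 1.713216, sinh(ωT) = 1.391082
x(T) = p + (x₀−p)·cosh(ωT) + (ẋ₀/ω)·sinh(ωT) ⇒ p·(1 − cosh) = x(T) − x₀·cosh − (ẋ₀/ω)·sinh
numerator   = -0.1761 − (-0.0226)·1.713216 − (-0.2293/2.9271)·1.391082 = -0.028408
denominator = 1 − 1.713216 = -0.713216
p = -0.028408 / -0.713216 = 0.0398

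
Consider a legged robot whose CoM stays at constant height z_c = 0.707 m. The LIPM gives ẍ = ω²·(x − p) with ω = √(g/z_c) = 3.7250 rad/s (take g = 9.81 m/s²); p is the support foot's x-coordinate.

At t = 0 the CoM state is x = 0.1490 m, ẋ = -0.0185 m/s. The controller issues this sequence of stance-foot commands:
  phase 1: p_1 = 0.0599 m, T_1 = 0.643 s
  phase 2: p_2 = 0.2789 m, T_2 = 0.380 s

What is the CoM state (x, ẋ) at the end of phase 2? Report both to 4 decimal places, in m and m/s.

phase 1: p=0.0599, T=0.643, ωT=2.395175, cosh=5.530637, sinh=5.439480; start (x,ẋ)=(0.149000, -0.018500) → end (x,ẋ)=(0.525665, 1.703033)
phase 2: p=0.2789, T=0.380, ωT=1.415500, cosh=2.180675, sinh=1.937871; start (x,ẋ)=(0.525665, 1.703033) → end (x,ẋ)=(1.702989, 5.495051)

x = 1.7030, ẋ = 5.4951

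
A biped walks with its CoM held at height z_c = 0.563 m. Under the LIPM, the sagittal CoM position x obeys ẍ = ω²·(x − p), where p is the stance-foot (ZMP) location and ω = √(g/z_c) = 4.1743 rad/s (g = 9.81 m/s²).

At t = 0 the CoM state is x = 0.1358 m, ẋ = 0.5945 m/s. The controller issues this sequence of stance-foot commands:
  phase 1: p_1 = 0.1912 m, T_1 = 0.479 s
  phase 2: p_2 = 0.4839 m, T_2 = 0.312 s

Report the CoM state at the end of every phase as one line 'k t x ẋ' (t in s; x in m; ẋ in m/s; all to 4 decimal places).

phase 1: p=0.1912, T=0.479, ωT=1.999490, cosh=3.760345, sinh=3.624941; start (x,ẋ)=(0.135800, 0.594500) → end (x,ẋ)=(0.499138, 1.397235)
phase 2: p=0.4839, T=0.312, ωT=1.302382, cosh=1.974965, sinh=1.703081; start (x,ẋ)=(0.499138, 1.397235) → end (x,ẋ)=(1.084055, 2.867817)

1 0.4790 0.4991 1.3972
2 0.7910 1.0841 2.8678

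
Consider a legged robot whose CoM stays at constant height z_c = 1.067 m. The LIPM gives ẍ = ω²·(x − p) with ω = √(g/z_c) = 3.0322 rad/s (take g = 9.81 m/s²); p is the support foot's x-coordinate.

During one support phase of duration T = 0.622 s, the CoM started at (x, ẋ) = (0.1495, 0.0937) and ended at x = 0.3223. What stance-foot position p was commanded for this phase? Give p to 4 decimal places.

ωT = 3.0322·0.622 = 1.886028; cosh(ωT) = 3.372402, sinh(ωT) = 3.220729
x(T) = p + (x₀−p)·cosh(ωT) + (ẋ₀/ω)·sinh(ωT) ⇒ p·(1 − cosh) = x(T) − x₀·cosh − (ẋ₀/ω)·sinh
numerator   = 0.3223 − (0.1495)·3.372402 − (0.0937/3.0322)·3.220729 = -0.281400
denominator = 1 − 3.372402 = -2.372402
p = -0.281400 / -2.372402 = 0.1186

p = 0.1186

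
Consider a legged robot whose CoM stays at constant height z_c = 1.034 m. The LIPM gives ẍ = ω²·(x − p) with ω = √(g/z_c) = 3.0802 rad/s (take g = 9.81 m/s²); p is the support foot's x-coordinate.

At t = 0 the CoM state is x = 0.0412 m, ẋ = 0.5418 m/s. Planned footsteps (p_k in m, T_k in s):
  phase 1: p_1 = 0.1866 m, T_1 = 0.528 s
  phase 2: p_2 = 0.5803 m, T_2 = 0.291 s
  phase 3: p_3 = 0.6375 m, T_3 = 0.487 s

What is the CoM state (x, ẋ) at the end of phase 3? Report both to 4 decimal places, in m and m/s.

x = -0.8283, ẋ = -4.3474

phase 1: p=0.1866, T=0.528, ωT=1.626346, cosh=2.640952, sinh=2.444305; start (x,ẋ)=(0.041200, 0.541800) → end (x,ẋ)=(0.232553, 0.336159)
phase 2: p=0.5803, T=0.291, ωT=0.896338, cosh=1.429337, sinh=1.021276; start (x,ẋ)=(0.232553, 0.336159) → end (x,ẋ)=(0.194710, -0.613435)
phase 3: p=0.6375, T=0.487, ωT=1.500057, cosh=2.352532, sinh=2.129414; start (x,ẋ)=(0.194710, -0.613435) → end (x,ẋ)=(-0.828260, -4.347396)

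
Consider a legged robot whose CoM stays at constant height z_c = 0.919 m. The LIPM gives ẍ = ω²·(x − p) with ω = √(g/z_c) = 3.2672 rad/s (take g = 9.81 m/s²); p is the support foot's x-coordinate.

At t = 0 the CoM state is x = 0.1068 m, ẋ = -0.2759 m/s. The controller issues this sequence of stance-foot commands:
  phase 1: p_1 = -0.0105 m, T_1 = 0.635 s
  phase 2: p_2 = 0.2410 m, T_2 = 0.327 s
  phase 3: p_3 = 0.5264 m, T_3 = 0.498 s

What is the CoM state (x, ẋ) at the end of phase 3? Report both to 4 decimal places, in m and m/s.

x = -0.1608, ẋ = -2.0120

phase 1: p=-0.0105, T=0.635, ωT=2.074672, cosh=4.043766, sinh=3.918168; start (x,ẋ)=(0.106800, -0.275900) → end (x,ẋ)=(0.132962, 0.385934)
phase 2: p=0.2410, T=0.327, ωT=1.068374, cosh=1.627105, sinh=1.283539; start (x,ẋ)=(0.132962, 0.385934) → end (x,ẋ)=(0.216828, 0.174891)
phase 3: p=0.5264, T=0.498, ωT=1.627066, cosh=2.642713, sinh=2.446207; start (x,ẋ)=(0.216828, 0.174891) → end (x,ẋ)=(-0.160766, -2.011989)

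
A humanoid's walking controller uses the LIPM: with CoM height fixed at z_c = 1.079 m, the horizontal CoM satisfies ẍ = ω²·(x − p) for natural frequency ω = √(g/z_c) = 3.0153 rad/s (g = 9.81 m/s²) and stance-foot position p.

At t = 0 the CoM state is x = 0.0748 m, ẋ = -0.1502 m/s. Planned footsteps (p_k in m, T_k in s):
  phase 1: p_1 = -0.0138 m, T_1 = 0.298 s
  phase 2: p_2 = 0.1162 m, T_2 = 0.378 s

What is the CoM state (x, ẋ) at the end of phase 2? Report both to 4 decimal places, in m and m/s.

x = 0.0501, ẋ = -0.1282

phase 1: p=-0.0138, T=0.298, ωT=0.898559, cosh=1.431609, sinh=1.024453; start (x,ẋ)=(0.074800, -0.150200) → end (x,ẋ)=(0.062010, 0.058661)
phase 2: p=0.1162, T=0.378, ωT=1.139783, cosh=1.722990, sinh=1.403101; start (x,ẋ)=(0.062010, 0.058661) → end (x,ẋ)=(0.050127, -0.128194)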